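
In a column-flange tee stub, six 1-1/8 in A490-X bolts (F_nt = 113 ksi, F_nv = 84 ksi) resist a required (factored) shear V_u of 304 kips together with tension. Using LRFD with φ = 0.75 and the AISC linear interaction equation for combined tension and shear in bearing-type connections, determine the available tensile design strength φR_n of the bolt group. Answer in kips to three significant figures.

248 kips

A_b = π·1.125²/4 = 0.994 in²; f_rv = 304 / (6 × 0.994) = 50.97 ksi.
F'_nt = 1.3 F_nt − (F_nt / φF_nv) f_rv = 1.3·113 − (113/(0.75·84))·50.97 = 55.47 ksi, capped at F_nt → F'_nt = 55.47 ksi.
R_n = F'_nt · A_b · n = 55.47 × 0.994 × 6 = 330.9 kips.
Design strength φR_n = 0.75 × 330.9 = 248 kips.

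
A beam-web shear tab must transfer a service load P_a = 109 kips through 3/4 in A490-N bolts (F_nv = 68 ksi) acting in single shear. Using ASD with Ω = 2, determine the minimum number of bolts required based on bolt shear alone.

A_b = π·0.75²/4 = 0.4418 in².
Per-bolt allowable strength R_n/Ω = 68 × 0.4418 × 1 / 2 = 15.02 kips.
n ≥ 109 / 15.02 = 7.257 → use 8 bolts.

8 bolts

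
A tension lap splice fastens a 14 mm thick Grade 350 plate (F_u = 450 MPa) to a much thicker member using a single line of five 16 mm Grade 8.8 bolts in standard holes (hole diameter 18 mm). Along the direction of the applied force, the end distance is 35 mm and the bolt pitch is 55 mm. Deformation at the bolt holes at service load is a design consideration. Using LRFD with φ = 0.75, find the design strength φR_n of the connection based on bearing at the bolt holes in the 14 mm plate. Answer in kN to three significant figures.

873 kN

Per bolt r_n = 1.2 l_c t F_u ≤ 2.4 d t F_u; upper limit = 2.4 × 16 × 14 × 450 / 1000 = 241.9 kN.
Edge bolt: l_c = 35 − 18/2 = 26 mm → 1.2 × 26 × 14 × 450 / 1000 = 196.6 → r_n = 196.6 kN.
Interior bolts: l_c = 55 − 18 = 37 mm → 1.2 × 37 × 14 × 450 / 1000 = 279.7 → r_n = 241.9 kN.
R_n = 1 × 196.6 + 4 × 241.9 = 1164 kN.
Design strength φR_n = 0.75 × 1164 = 873 kN.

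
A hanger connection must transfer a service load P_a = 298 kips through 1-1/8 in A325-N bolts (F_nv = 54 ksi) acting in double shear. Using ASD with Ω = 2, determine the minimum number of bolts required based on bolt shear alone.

6 bolts

A_b = π·1.125²/4 = 0.994 in².
Per-bolt allowable strength R_n/Ω = 54 × 0.994 × 2 / 2 = 53.68 kips.
n ≥ 298 / 53.68 = 5.552 → use 6 bolts.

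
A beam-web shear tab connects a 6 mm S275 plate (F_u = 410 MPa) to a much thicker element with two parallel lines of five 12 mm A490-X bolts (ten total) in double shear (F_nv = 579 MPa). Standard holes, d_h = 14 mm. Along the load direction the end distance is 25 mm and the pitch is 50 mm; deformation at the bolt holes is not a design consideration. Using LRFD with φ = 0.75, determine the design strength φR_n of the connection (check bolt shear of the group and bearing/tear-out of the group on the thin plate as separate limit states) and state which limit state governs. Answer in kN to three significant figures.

Bolt shear: A_b = π·12²/4 = 113.1 mm²; R_n = 579 × 113.1 × 10 × 2 / 1000 = 1310 kN → 0.75 × 1310 = 982 kN.
Bearing (1.5 l_c t F_u ≤ 3.0 d t F_u): upper limit = 3.0·12·6·410 / 1000 = 88.56 kN.
  Edge l_c = 25 − 14/2 = 18 → r_n = 66.42 kN; interior l_c = 50 − 14 = 36 → r_n = 88.56 kN.
  R_n,bearing = 2·66.42 + 8·88.56 = 841.3 kN → 0.75 × 841.3 = 631 kN.
Bearing governs: 631 kN.

631 kN (bearing governs)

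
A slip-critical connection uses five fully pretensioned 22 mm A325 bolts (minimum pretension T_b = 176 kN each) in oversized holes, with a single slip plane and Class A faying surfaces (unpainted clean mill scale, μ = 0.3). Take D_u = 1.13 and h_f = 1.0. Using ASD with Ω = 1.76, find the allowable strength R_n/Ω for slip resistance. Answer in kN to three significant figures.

R_n = μ · D_u · h_f · T_b · n_s · n_b = 0.3 × 1.13 × 1.0 × 176 × 1 × 5 = 298.3 kN.
Allowable strength R_n/Ω = 298.3 / 1.76 = 170 kN.

170 kN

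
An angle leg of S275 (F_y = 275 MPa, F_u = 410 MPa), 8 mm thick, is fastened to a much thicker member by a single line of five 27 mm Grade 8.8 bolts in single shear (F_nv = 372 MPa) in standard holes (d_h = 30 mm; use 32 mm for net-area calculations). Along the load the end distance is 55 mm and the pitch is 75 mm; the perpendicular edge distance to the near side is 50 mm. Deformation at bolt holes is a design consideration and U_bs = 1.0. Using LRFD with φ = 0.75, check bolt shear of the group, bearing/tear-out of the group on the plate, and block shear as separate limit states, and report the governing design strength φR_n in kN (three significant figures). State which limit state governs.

Bolt shear: A_b = π·27²/4 = 572.6 mm²; R_n = 372 × 572.6 × 5 × 1 / 1000 = 1065 kN → 0.75 × 1065 = 799 kN.
Bearing: edge l_c = 40, r_n = 157.4 kN; interior l_c = 45, r_n = 177.1 kN; R_n = 157.4 + 4·177.1 = 865.9 kN → 649 kN.
Block shear: A_gv = 2840, A_nv = 1688, A_nt = 272 mm²; R_n = min(0.6F_uA_nv, 0.6F_yA_gv) + U_bs·F_u·A_nt = 526.8 kN → 395 kN.
Block shear governs: 395 kN.

395 kN (block shear governs)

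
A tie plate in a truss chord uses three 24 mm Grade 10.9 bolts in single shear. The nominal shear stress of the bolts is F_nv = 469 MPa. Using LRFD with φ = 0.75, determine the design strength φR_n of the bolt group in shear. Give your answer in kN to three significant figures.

A_b = π × 24² / 4 = 452.4 mm².
R_n = F_nv · A_b · n · n_s = 469 × 452.4 × 3 × 1 / 1000 = 636.5 kN.
Design strength φR_n = 0.75 × 636.5 = 477 kN.

477 kN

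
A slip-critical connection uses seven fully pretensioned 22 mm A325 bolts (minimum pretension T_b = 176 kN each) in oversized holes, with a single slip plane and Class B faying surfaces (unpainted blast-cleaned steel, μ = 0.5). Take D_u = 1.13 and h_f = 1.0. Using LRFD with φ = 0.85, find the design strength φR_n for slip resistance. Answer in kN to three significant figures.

592 kN

R_n = μ · D_u · h_f · T_b · n_s · n_b = 0.5 × 1.13 × 1.0 × 176 × 1 × 7 = 696.1 kN.
Design strength φR_n = 0.85 × 696.1 = 592 kN.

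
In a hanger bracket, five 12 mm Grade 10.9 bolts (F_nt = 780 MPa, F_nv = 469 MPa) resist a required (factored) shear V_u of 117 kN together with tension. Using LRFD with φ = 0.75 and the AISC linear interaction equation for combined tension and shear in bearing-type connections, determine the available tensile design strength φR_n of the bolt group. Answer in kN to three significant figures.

A_b = π·12²/4 = 113.1 mm²; f_rv = 117 × 1000 / (5 × 113.1) = 206.9 MPa.
F'_nt = 1.3 F_nt − (F_nt / φF_nv) f_rv = 1.3·780 − (780/(0.75·469))·206.9 = 555.2 MPa, capped at F_nt → F'_nt = 555.2 MPa.
R_n = F'_nt · A_b · n = 555.2 × 113.1 × 5 / 1000 = 314 kN.
Design strength φR_n = 0.75 × 314 = 235 kN.

235 kN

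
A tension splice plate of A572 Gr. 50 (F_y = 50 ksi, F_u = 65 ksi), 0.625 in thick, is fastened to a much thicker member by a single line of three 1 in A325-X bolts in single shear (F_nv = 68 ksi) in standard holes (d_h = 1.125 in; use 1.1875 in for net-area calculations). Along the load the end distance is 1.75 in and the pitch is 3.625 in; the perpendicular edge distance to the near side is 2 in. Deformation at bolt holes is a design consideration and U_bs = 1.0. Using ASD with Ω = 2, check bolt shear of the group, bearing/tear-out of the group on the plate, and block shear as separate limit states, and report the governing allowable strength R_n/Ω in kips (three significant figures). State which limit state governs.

80.1 kips (bolt shear governs)

Bolt shear: A_b = π·1²/4 = 0.7854 in²; R_n = 68 × 0.7854 × 3 × 1 = 160.2 kips → 160.2 / 2 = 80.1 kips.
Bearing: edge l_c = 1.188, r_n = 57.89 kips; interior l_c = 2.5, r_n = 97.5 kips; R_n = 57.89 + 2·97.5 = 252.9 kips → 126 kips.
Block shear: A_gv = 5.625, A_nv = 3.77, A_nt = 0.8789 in²; R_n = min(0.6F_uA_nv, 0.6F_yA_gv) + U_bs·F_u·A_nt = 204.1 kips → 102 kips.
Bolt shear governs: 80.1 kips.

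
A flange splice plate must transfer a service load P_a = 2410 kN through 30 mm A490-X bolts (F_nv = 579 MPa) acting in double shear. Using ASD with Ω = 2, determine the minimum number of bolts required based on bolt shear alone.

A_b = π·30²/4 = 706.9 mm².
Per-bolt allowable strength R_n/Ω = 579 × 706.9 × 2 / 1000 / 2 = 409.3 kN.
n ≥ 2410 / 409.3 = 5.889 → use 6 bolts.

6 bolts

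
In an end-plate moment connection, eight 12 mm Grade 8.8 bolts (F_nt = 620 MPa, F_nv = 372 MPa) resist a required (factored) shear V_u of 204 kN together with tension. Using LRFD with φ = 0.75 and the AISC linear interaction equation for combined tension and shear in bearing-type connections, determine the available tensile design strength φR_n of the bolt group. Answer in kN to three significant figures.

207 kN

A_b = π·12²/4 = 113.1 mm²; f_rv = 204 × 1000 / (8 × 113.1) = 225.5 MPa.
F'_nt = 1.3 F_nt − (F_nt / φF_nv) f_rv = 1.3·620 − (620/(0.75·372))·225.5 = 305 MPa, capped at F_nt → F'_nt = 305 MPa.
R_n = F'_nt · A_b · n = 305 × 113.1 × 8 / 1000 = 275.9 kN.
Design strength φR_n = 0.75 × 275.9 = 207 kN.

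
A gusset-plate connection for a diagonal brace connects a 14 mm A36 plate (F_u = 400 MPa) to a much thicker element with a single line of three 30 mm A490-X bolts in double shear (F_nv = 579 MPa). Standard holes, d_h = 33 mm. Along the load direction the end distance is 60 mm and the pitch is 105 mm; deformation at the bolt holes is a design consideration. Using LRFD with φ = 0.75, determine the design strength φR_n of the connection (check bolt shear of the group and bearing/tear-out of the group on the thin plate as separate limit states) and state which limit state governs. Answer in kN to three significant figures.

824 kN (bearing governs)

Bolt shear: A_b = π·30²/4 = 706.9 mm²; R_n = 579 × 706.9 × 3 × 2 / 1000 = 2456 kN → 0.75 × 2456 = 1840 kN.
Bearing (1.2 l_c t F_u ≤ 2.4 d t F_u): upper limit = 2.4·30·14·400 / 1000 = 403.2 kN.
  Edge l_c = 60 − 33/2 = 43.5 → r_n = 292.3 kN; interior l_c = 105 − 33 = 72 → r_n = 403.2 kN.
  R_n,bearing = 1·292.3 + 2·403.2 = 1099 kN → 0.75 × 1099 = 824 kN.
Bearing governs: 824 kN.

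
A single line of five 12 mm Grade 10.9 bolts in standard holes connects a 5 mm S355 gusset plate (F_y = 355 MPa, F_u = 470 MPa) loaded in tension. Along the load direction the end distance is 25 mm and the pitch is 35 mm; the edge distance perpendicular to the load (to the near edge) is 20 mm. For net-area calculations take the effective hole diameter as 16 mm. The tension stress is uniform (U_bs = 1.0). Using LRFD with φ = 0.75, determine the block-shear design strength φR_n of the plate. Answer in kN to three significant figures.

Shear plane L_v = 25 + 4·35 = 165 mm; A_gv = 165 × 5 = 825 mm².
A_nv = (165 − 4.5·16) × 5 = 465 mm².
A_nt = (20 − 0.5·16) × 5 = 60 mm².
0.6 F_u A_nv = 131.1 kN; 0.6 F_y A_gv = 175.7 kN → shear rupture governs the shear term.
R_n = 131.1 + 1.0 × 470 × 60 / 1000 = 159.3 kN.
Design strength φR_n = 0.75 × 159.3 = 119 kN.

119 kN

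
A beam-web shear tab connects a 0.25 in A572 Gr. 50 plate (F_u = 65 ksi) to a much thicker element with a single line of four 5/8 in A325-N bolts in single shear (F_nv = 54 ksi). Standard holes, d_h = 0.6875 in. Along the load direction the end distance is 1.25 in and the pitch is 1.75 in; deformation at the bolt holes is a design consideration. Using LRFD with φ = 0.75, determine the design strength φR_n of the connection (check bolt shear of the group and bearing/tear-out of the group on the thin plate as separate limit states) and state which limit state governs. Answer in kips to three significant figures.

Bolt shear: A_b = π·0.625²/4 = 0.3068 in²; R_n = 54 × 0.3068 × 4 × 1 = 66.27 kips → 0.75 × 66.27 = 49.7 kips.
Bearing (1.2 l_c t F_u ≤ 2.4 d t F_u): upper limit = 2.4·0.625·0.25·65 = 24.38 kips.
  Edge l_c = 1.25 − 0.6875/2 = 0.9062 → r_n = 17.67 kips; interior l_c = 1.75 − 0.6875 = 1.062 → r_n = 20.72 kips.
  R_n,bearing = 1·17.67 + 3·20.72 = 79.83 kips → 0.75 × 79.83 = 59.9 kips.
Bolt shear governs: 49.7 kips.

49.7 kips (bolt shear governs)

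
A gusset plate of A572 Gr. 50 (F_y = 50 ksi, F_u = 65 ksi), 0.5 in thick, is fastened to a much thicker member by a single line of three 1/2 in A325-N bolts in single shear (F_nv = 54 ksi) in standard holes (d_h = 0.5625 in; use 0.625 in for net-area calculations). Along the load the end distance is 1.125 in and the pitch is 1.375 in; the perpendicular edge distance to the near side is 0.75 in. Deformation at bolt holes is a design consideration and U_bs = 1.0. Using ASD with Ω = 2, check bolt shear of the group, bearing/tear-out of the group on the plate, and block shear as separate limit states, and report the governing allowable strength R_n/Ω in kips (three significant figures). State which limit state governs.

15.9 kips (bolt shear governs)

Bolt shear: A_b = π·0.5²/4 = 0.1963 in²; R_n = 54 × 0.1963 × 3 × 1 = 31.81 kips → 31.81 / 2 = 15.9 kips.
Bearing: edge l_c = 0.8438, r_n = 32.91 kips; interior l_c = 0.8125, r_n = 31.69 kips; R_n = 32.91 + 2·31.69 = 96.28 kips → 48.1 kips.
Block shear: A_gv = 1.938, A_nv = 1.156, A_nt = 0.2188 in²; R_n = min(0.6F_uA_nv, 0.6F_yA_gv) + U_bs·F_u·A_nt = 59.31 kips → 29.7 kips.
Bolt shear governs: 15.9 kips.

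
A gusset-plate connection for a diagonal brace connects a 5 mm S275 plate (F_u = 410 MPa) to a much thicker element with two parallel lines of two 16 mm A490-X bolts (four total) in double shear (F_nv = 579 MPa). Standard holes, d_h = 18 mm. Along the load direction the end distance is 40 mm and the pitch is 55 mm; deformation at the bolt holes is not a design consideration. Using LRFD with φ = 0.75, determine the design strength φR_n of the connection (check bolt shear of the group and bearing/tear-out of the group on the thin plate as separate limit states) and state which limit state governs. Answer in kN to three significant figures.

Bolt shear: A_b = π·16²/4 = 201.1 mm²; R_n = 579 × 201.1 × 4 × 2 / 1000 = 931.3 kN → 0.75 × 931.3 = 698 kN.
Bearing (1.5 l_c t F_u ≤ 3.0 d t F_u): upper limit = 3.0·16·5·410 / 1000 = 98.4 kN.
  Edge l_c = 40 − 18/2 = 31 → r_n = 95.33 kN; interior l_c = 55 − 18 = 37 → r_n = 98.4 kN.
  R_n,bearing = 2·95.33 + 2·98.4 = 387.5 kN → 0.75 × 387.5 = 291 kN.
Bearing governs: 291 kN.

291 kN (bearing governs)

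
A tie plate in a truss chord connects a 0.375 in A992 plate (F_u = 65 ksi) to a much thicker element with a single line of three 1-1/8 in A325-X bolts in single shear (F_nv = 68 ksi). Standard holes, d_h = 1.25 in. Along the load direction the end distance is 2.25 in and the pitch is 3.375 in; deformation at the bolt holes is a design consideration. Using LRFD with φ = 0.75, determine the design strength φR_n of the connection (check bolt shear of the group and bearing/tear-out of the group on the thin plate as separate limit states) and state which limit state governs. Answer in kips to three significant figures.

129 kips (bearing governs)

Bolt shear: A_b = π·1.125²/4 = 0.994 in²; R_n = 68 × 0.994 × 3 × 1 = 202.8 kips → 0.75 × 202.8 = 152 kips.
Bearing (1.2 l_c t F_u ≤ 2.4 d t F_u): upper limit = 2.4·1.125·0.375·65 = 65.81 kips.
  Edge l_c = 2.25 − 1.25/2 = 1.625 → r_n = 47.53 kips; interior l_c = 3.375 − 1.25 = 2.125 → r_n = 62.16 kips.
  R_n,bearing = 1·47.53 + 2·62.16 = 171.8 kips → 0.75 × 171.8 = 129 kips.
Bearing governs: 129 kips.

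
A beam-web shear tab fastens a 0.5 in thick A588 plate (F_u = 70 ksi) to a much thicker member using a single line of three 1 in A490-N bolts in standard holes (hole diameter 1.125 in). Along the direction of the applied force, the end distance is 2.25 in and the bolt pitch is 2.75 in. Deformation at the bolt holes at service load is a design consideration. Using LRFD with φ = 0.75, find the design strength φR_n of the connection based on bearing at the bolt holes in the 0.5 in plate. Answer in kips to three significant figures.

Per bolt r_n = 1.2 l_c t F_u ≤ 2.4 d t F_u; upper limit = 2.4 × 1 × 0.5 × 70 = 84 kips.
Edge bolt: l_c = 2.25 − 1.125/2 = 1.688 in → 1.2 × 1.688 × 0.5 × 70 = 70.88 → r_n = 70.88 kips.
Interior bolts: l_c = 2.75 − 1.125 = 1.625 in → 1.2 × 1.625 × 0.5 × 70 = 68.25 → r_n = 68.25 kips.
R_n = 1 × 70.88 + 2 × 68.25 = 207.4 kips.
Design strength φR_n = 0.75 × 207.4 = 156 kips.

156 kips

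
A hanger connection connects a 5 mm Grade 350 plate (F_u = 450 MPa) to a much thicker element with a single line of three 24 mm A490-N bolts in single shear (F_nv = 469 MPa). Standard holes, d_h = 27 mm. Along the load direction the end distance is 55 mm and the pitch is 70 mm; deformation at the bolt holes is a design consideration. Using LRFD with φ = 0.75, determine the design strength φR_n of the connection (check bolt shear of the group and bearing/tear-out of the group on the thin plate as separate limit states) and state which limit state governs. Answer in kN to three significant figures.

Bolt shear: A_b = π·24²/4 = 452.4 mm²; R_n = 469 × 452.4 × 3 × 1 / 1000 = 636.5 kN → 0.75 × 636.5 = 477 kN.
Bearing (1.2 l_c t F_u ≤ 2.4 d t F_u): upper limit = 2.4·24·5·450 / 1000 = 129.6 kN.
  Edge l_c = 55 − 27/2 = 41.5 → r_n = 112 kN; interior l_c = 70 − 27 = 43 → r_n = 116.1 kN.
  R_n,bearing = 1·112 + 2·116.1 = 344.2 kN → 0.75 × 344.2 = 258 kN.
Bearing governs: 258 kN.

258 kN (bearing governs)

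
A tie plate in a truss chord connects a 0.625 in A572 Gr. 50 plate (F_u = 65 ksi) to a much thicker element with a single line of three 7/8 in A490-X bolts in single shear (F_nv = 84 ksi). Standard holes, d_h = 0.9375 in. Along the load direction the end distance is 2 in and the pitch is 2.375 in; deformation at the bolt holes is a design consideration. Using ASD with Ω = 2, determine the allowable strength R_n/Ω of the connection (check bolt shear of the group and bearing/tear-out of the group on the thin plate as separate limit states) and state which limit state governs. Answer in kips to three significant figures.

Bolt shear: A_b = π·0.875²/4 = 0.6013 in²; R_n = 84 × 0.6013 × 3 × 1 = 151.5 kips → 151.5 / 2 = 75.8 kips.
Bearing (1.2 l_c t F_u ≤ 2.4 d t F_u): upper limit = 2.4·0.875·0.625·65 = 85.31 kips.
  Edge l_c = 2 − 0.9375/2 = 1.531 → r_n = 74.65 kips; interior l_c = 2.375 − 0.9375 = 1.438 → r_n = 70.08 kips.
  R_n,bearing = 1·74.65 + 2·70.08 = 214.8 kips → 214.8 / 2 = 107 kips.
Bolt shear governs: 75.8 kips.

75.8 kips (bolt shear governs)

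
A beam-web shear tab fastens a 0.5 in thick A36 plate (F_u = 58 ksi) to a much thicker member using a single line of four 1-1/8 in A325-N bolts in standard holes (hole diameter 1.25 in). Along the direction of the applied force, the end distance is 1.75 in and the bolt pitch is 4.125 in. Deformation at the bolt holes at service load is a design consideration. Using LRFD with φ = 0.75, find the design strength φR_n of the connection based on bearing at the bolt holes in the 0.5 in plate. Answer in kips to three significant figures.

Per bolt r_n = 1.2 l_c t F_u ≤ 2.4 d t F_u; upper limit = 2.4 × 1.125 × 0.5 × 58 = 78.3 kips.
Edge bolt: l_c = 1.75 − 1.25/2 = 1.125 in → 1.2 × 1.125 × 0.5 × 58 = 39.15 → r_n = 39.15 kips.
Interior bolts: l_c = 4.125 − 1.25 = 2.875 in → 1.2 × 2.875 × 0.5 × 58 = 100 → r_n = 78.3 kips.
R_n = 1 × 39.15 + 3 × 78.3 = 274 kips.
Design strength φR_n = 0.75 × 274 = 206 kips.

206 kips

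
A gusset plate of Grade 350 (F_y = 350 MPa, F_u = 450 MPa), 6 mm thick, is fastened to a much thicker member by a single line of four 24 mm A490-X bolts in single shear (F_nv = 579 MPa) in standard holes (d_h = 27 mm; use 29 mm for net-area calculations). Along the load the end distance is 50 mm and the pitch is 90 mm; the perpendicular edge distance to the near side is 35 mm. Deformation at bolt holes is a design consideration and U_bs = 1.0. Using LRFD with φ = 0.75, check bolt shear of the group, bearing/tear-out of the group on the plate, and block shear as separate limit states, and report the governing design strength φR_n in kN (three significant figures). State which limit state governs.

Bolt shear: A_b = π·24²/4 = 452.4 mm²; R_n = 579 × 452.4 × 4 × 1 / 1000 = 1048 kN → 0.75 × 1048 = 786 kN.
Bearing: edge l_c = 36.5, r_n = 118.3 kN; interior l_c = 63, r_n = 155.5 kN; R_n = 118.3 + 3·155.5 = 584.8 kN → 439 kN.
Block shear: A_gv = 1920, A_nv = 1311, A_nt = 123 mm²; R_n = min(0.6F_uA_nv, 0.6F_yA_gv) + U_bs·F_u·A_nt = 409.3 kN → 307 kN.
Block shear governs: 307 kN.

307 kN (block shear governs)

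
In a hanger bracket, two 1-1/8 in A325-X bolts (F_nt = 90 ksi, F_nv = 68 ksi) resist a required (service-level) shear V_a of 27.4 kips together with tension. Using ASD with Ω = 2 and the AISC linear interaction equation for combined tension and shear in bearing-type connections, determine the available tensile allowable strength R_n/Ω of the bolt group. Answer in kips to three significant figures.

80 kips

A_b = π·1.125²/4 = 0.994 in²; f_rv = 27.4 / (2 × 0.994) = 13.78 ksi.
F'_nt = 1.3 F_nt − (Ω F_nt / F_nv) f_rv = 1.3·90 − (2·90/68)·13.78 = 80.52 ksi, capped at F_nt → F'_nt = 80.52 ksi.
R_n = F'_nt · A_b · n = 80.52 × 0.994 × 2 = 160.1 kips.
Allowable strength R_n/Ω = 160.1 / 2 = 80 kips.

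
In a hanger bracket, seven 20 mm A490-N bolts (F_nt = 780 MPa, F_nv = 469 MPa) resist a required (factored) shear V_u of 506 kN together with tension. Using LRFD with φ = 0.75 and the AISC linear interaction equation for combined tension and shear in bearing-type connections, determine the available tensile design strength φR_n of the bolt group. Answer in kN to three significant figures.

A_b = π·20²/4 = 314.2 mm²; f_rv = 506 × 1000 / (7 × 314.2) = 230.1 MPa.
F'_nt = 1.3 F_nt − (F_nt / φF_nv) f_rv = 1.3·780 − (780/(0.75·469))·230.1 = 503.8 MPa, capped at F_nt → F'_nt = 503.8 MPa.
R_n = F'_nt · A_b · n = 503.8 × 314.2 × 7 / 1000 = 1108 kN.
Design strength φR_n = 0.75 × 1108 = 831 kN.

831 kN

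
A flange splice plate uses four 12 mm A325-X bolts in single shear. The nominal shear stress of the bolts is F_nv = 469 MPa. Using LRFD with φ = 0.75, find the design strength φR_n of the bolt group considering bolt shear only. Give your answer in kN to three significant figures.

159 kN

A_b = π × 12² / 4 = 113.1 mm².
R_n = F_nv · A_b · n · n_s = 469 × 113.1 × 4 × 1 / 1000 = 212.2 kN.
Design strength φR_n = 0.75 × 212.2 = 159 kN.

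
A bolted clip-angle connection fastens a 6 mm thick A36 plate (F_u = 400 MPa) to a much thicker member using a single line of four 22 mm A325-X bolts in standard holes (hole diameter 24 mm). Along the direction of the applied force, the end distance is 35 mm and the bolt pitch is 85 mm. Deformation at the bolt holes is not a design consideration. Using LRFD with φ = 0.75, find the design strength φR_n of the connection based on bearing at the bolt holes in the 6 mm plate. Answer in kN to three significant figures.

418 kN

Per bolt r_n = 1.5 l_c t F_u ≤ 3.0 d t F_u; upper limit = 3.0 × 22 × 6 × 400 / 1000 = 158.4 kN.
Edge bolt: l_c = 35 − 24/2 = 23 mm → 1.5 × 23 × 6 × 400 / 1000 = 82.8 → r_n = 82.8 kN.
Interior bolts: l_c = 85 − 24 = 61 mm → 1.5 × 61 × 6 × 400 / 1000 = 219.6 → r_n = 158.4 kN.
R_n = 1 × 82.8 + 3 × 158.4 = 558 kN.
Design strength φR_n = 0.75 × 558 = 418 kN.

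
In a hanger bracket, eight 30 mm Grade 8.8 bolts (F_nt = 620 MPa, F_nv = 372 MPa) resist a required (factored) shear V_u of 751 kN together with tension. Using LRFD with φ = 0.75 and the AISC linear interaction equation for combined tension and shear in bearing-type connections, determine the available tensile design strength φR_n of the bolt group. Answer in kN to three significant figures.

2170 kN

A_b = π·30²/4 = 706.9 mm²; f_rv = 751 × 1000 / (8 × 706.9) = 132.8 MPa.
F'_nt = 1.3 F_nt − (F_nt / φF_nv) f_rv = 1.3·620 − (620/(0.75·372))·132.8 = 510.9 MPa, capped at F_nt → F'_nt = 510.9 MPa.
R_n = F'_nt · A_b · n = 510.9 × 706.9 × 8 / 1000 = 2889 kN.
Design strength φR_n = 0.75 × 2889 = 2170 kN.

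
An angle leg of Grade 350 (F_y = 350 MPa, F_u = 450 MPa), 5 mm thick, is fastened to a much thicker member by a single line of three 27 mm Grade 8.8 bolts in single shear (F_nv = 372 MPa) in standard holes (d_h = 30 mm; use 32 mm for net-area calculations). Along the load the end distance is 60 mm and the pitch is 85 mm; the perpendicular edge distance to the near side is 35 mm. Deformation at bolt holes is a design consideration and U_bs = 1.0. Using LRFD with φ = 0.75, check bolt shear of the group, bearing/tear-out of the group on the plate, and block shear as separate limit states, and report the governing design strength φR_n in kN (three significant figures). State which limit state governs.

184 kN (block shear governs)

Bolt shear: A_b = π·27²/4 = 572.6 mm²; R_n = 372 × 572.6 × 3 × 1 / 1000 = 639 kN → 0.75 × 639 = 479 kN.
Bearing: edge l_c = 45, r_n = 121.5 kN; interior l_c = 55, r_n = 145.8 kN; R_n = 121.5 + 2·145.8 = 413.1 kN → 310 kN.
Block shear: A_gv = 1150, A_nv = 750, A_nt = 95 mm²; R_n = min(0.6F_uA_nv, 0.6F_yA_gv) + U_bs·F_u·A_nt = 245.2 kN → 184 kN.
Block shear governs: 184 kN.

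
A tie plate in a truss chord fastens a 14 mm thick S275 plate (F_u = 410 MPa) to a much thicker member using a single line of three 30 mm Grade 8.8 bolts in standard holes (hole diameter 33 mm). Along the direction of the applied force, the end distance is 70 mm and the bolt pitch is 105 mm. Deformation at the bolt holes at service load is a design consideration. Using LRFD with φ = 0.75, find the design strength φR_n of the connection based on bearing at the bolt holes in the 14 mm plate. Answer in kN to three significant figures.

Per bolt r_n = 1.2 l_c t F_u ≤ 2.4 d t F_u; upper limit = 2.4 × 30 × 14 × 410 / 1000 = 413.3 kN.
Edge bolt: l_c = 70 − 33/2 = 53.5 mm → 1.2 × 53.5 × 14 × 410 / 1000 = 368.5 → r_n = 368.5 kN.
Interior bolts: l_c = 105 − 33 = 72 mm → 1.2 × 72 × 14 × 410 / 1000 = 495.9 → r_n = 413.3 kN.
R_n = 1 × 368.5 + 2 × 413.3 = 1195 kN.
Design strength φR_n = 0.75 × 1195 = 896 kN.

896 kN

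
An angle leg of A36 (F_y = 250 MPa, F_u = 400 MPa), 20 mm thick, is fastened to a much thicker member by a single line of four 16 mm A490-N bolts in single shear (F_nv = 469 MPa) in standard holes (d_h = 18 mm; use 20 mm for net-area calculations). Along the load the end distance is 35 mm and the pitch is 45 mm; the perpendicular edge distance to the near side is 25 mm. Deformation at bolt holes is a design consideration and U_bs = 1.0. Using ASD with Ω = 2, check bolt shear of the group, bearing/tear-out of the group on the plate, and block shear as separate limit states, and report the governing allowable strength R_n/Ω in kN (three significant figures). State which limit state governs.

Bolt shear: A_b = π·16²/4 = 201.1 mm²; R_n = 469 × 201.1 × 4 × 1 / 1000 = 377.2 kN → 377.2 / 2 = 189 kN.
Bearing: edge l_c = 26, r_n = 249.6 kN; interior l_c = 27, r_n = 259.2 kN; R_n = 249.6 + 3·259.2 = 1027 kN → 514 kN.
Block shear: A_gv = 3400, A_nv = 2000, A_nt = 300 mm²; R_n = min(0.6F_uA_nv, 0.6F_yA_gv) + U_bs·F_u·A_nt = 600 kN → 300 kN.
Bolt shear governs: 189 kN.

189 kN (bolt shear governs)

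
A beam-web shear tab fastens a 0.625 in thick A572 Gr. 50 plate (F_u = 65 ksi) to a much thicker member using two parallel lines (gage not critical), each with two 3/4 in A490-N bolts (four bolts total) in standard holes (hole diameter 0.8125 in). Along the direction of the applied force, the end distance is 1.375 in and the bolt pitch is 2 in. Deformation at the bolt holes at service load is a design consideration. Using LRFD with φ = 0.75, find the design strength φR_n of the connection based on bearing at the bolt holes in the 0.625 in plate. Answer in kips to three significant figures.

Per bolt r_n = 1.2 l_c t F_u ≤ 2.4 d t F_u; upper limit = 2.4 × 0.75 × 0.625 × 65 = 73.12 kips.
Edge bolt: l_c = 1.375 − 0.8125/2 = 0.9688 in → 1.2 × 0.9688 × 0.625 × 65 = 47.23 → r_n = 47.23 kips.
Interior bolts: l_c = 2 − 0.8125 = 1.188 in → 1.2 × 1.188 × 0.625 × 65 = 57.89 → r_n = 57.89 kips.
R_n = 2 × 47.23 + 2 × 57.89 = 210.2 kips.
Design strength φR_n = 0.75 × 210.2 = 158 kips.

158 kips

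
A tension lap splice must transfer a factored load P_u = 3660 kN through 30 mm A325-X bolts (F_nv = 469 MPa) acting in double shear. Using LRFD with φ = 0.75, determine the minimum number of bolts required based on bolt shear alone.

8 bolts

A_b = π·30²/4 = 706.9 mm².
Per-bolt design strength φR_n = 0.75 × 469 × 706.9 × 2 / 1000 = 497.3 kN.
n ≥ 3660 / 497.3 = 7.36 → use 8 bolts.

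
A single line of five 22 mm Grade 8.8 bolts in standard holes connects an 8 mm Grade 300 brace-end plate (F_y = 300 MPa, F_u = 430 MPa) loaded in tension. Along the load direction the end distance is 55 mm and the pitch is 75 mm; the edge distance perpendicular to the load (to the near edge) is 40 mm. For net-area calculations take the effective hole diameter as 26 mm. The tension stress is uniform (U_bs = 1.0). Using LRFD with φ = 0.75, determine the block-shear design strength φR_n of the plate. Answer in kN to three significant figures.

Shear plane L_v = 55 + 4·75 = 355 mm; A_gv = 355 × 8 = 2840 mm².
A_nv = (355 − 4.5·26) × 8 = 1904 mm².
A_nt = (40 − 0.5·26) × 8 = 216 mm².
0.6 F_u A_nv = 491.2 kN; 0.6 F_y A_gv = 511.2 kN → shear rupture governs the shear term.
R_n = 491.2 + 1.0 × 430 × 216 / 1000 = 584.1 kN.
Design strength φR_n = 0.75 × 584.1 = 438 kN.

438 kN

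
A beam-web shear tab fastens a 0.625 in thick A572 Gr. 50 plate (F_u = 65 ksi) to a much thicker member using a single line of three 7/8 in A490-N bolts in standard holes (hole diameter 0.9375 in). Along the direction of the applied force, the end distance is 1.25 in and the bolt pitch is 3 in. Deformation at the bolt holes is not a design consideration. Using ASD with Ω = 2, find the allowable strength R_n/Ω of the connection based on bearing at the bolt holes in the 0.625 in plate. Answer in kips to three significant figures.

Per bolt r_n = 1.5 l_c t F_u ≤ 3.0 d t F_u; upper limit = 3.0 × 0.875 × 0.625 × 65 = 106.6 kips.
Edge bolt: l_c = 1.25 − 0.9375/2 = 0.7812 in → 1.5 × 0.7812 × 0.625 × 65 = 47.61 → r_n = 47.61 kips.
Interior bolts: l_c = 3 − 0.9375 = 2.062 in → 1.5 × 2.062 × 0.625 × 65 = 125.7 → r_n = 106.6 kips.
R_n = 1 × 47.61 + 2 × 106.6 = 260.9 kips.
Allowable strength R_n/Ω = 260.9 / 2 = 130 kips.

130 kips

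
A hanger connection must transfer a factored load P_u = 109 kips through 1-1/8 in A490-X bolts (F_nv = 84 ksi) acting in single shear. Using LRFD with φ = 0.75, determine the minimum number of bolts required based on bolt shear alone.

A_b = π·1.125²/4 = 0.994 in².
Per-bolt design strength φR_n = 0.75 × 84 × 0.994 × 1 = 62.62 kips.
n ≥ 109 / 62.62 = 1.741 → use 2 bolts.

2 bolts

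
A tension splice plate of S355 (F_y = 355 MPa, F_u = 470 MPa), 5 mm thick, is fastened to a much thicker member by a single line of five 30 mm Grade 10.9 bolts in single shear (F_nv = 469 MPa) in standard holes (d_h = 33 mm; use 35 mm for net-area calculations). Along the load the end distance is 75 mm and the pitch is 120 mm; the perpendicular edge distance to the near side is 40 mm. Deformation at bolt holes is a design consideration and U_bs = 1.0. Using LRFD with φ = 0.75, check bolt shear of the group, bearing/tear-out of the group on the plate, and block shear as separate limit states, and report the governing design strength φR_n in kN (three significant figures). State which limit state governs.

Bolt shear: A_b = π·30²/4 = 706.9 mm²; R_n = 469 × 706.9 × 5 × 1 / 1000 = 1658 kN → 0.75 × 1658 = 1240 kN.
Bearing: edge l_c = 58.5, r_n = 165 kN; interior l_c = 87, r_n = 169.2 kN; R_n = 165 + 4·169.2 = 841.8 kN → 631 kN.
Block shear: A_gv = 2775, A_nv = 1988, A_nt = 112.5 mm²; R_n = min(0.6F_uA_nv, 0.6F_yA_gv) + U_bs·F_u·A_nt = 613.4 kN → 460 kN.
Block shear governs: 460 kN.

460 kN (block shear governs)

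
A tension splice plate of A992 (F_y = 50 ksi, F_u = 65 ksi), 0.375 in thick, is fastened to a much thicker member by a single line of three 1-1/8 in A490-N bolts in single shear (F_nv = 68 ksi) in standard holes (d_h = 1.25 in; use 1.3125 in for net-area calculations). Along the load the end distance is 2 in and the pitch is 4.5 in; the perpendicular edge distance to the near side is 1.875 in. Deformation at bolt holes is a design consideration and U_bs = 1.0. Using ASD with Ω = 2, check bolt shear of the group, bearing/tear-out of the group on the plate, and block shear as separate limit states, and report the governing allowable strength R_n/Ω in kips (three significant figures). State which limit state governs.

Bolt shear: A_b = π·1.125²/4 = 0.994 in²; R_n = 68 × 0.994 × 3 × 1 = 202.8 kips → 202.8 / 2 = 101 kips.
Bearing: edge l_c = 1.375, r_n = 40.22 kips; interior l_c = 3.25, r_n = 65.81 kips; R_n = 40.22 + 2·65.81 = 171.8 kips → 85.9 kips.
Block shear: A_gv = 4.125, A_nv = 2.895, A_nt = 0.457 in²; R_n = min(0.6F_uA_nv, 0.6F_yA_gv) + U_bs·F_u·A_nt = 142.6 kips → 71.3 kips.
Block shear governs: 71.3 kips.

71.3 kips (block shear governs)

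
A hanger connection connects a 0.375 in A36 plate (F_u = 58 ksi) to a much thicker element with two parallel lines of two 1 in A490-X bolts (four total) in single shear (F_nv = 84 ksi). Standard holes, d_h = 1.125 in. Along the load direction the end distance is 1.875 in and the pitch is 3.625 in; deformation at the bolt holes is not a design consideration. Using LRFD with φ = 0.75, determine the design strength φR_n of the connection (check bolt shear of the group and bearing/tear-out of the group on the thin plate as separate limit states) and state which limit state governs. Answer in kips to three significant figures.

Bolt shear: A_b = π·1²/4 = 0.7854 in²; R_n = 84 × 0.7854 × 4 × 1 = 263.9 kips → 0.75 × 263.9 = 198 kips.
Bearing (1.5 l_c t F_u ≤ 3.0 d t F_u): upper limit = 3.0·1·0.375·58 = 65.25 kips.
  Edge l_c = 1.875 − 1.125/2 = 1.312 → r_n = 42.82 kips; interior l_c = 3.625 − 1.125 = 2.5 → r_n = 65.25 kips.
  R_n,bearing = 2·42.82 + 2·65.25 = 216.1 kips → 0.75 × 216.1 = 162 kips.
Bearing governs: 162 kips.

162 kips (bearing governs)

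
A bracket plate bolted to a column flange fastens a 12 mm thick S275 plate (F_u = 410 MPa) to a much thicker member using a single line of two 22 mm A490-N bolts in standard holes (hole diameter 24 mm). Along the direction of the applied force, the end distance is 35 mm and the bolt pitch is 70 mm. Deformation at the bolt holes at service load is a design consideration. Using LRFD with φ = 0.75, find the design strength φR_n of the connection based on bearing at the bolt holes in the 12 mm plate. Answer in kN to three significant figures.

297 kN

Per bolt r_n = 1.2 l_c t F_u ≤ 2.4 d t F_u; upper limit = 2.4 × 22 × 12 × 410 / 1000 = 259.8 kN.
Edge bolt: l_c = 35 − 24/2 = 23 mm → 1.2 × 23 × 12 × 410 / 1000 = 135.8 → r_n = 135.8 kN.
Interior bolts: l_c = 70 − 24 = 46 mm → 1.2 × 46 × 12 × 410 / 1000 = 271.6 → r_n = 259.8 kN.
R_n = 1 × 135.8 + 1 × 259.8 = 395.6 kN.
Design strength φR_n = 0.75 × 395.6 = 297 kN.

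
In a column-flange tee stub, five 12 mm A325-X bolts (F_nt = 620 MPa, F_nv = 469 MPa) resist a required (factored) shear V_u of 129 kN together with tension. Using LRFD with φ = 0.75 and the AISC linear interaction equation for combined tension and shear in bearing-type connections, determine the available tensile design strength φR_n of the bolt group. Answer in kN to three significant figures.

A_b = π·12²/4 = 113.1 mm²; f_rv = 129 × 1000 / (5 × 113.1) = 228.1 MPa.
F'_nt = 1.3 F_nt − (F_nt / φF_nv) f_rv = 1.3·620 − (620/(0.75·469))·228.1 = 403.9 MPa, capped at F_nt → F'_nt = 403.9 MPa.
R_n = F'_nt · A_b · n = 403.9 × 113.1 × 5 / 1000 = 228.4 kN.
Design strength φR_n = 0.75 × 228.4 = 171 kN.

171 kN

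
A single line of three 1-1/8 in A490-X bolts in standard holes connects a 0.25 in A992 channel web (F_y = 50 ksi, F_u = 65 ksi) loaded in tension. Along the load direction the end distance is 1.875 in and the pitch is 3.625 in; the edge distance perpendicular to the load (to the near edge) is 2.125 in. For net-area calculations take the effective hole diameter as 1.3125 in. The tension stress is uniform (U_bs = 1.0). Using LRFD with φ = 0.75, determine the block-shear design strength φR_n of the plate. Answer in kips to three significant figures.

Shear plane L_v = 1.875 + 2·3.625 = 9.125 in; A_gv = 9.125 × 0.25 = 2.281 in².
A_nv = (9.125 − 2.5·1.3125) × 0.25 = 1.461 in².
A_nt = (2.125 − 0.5·1.3125) × 0.25 = 0.3672 in².
0.6 F_u A_nv = 56.98 kips; 0.6 F_y A_gv = 68.44 kips → shear rupture governs the shear term.
R_n = 56.98 + 1.0 × 65 × 0.3672 = 80.84 kips.
Design strength φR_n = 0.75 × 80.84 = 60.6 kips.

60.6 kips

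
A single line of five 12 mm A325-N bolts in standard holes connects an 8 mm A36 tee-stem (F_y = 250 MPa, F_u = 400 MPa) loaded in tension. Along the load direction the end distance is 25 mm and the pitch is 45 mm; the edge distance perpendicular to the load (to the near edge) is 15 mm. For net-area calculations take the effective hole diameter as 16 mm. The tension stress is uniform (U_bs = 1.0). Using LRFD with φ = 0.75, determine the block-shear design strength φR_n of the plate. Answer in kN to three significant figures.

Shear plane L_v = 25 + 4·45 = 205 mm; A_gv = 205 × 8 = 1640 mm².
A_nv = (205 − 4.5·16) × 8 = 1064 mm².
A_nt = (15 − 0.5·16) × 8 = 56 mm².
0.6 F_u A_nv = 255.4 kN; 0.6 F_y A_gv = 246 kN → shear yielding governs the shear term.
R_n = 246 + 1.0 × 400 × 56 / 1000 = 268.4 kN.
Design strength φR_n = 0.75 × 268.4 = 201 kN.

201 kN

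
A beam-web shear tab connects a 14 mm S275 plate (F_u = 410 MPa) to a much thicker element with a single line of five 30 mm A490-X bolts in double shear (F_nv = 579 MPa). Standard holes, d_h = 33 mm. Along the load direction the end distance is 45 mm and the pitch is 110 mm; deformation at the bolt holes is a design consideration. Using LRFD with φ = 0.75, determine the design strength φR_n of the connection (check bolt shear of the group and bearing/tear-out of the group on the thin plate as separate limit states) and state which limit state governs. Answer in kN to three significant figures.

Bolt shear: A_b = π·30²/4 = 706.9 mm²; R_n = 579 × 706.9 × 5 × 2 / 1000 = 4093 kN → 0.75 × 4093 = 3070 kN.
Bearing (1.2 l_c t F_u ≤ 2.4 d t F_u): upper limit = 2.4·30·14·410 / 1000 = 413.3 kN.
  Edge l_c = 45 − 33/2 = 28.5 → r_n = 196.3 kN; interior l_c = 110 − 33 = 77 → r_n = 413.3 kN.
  R_n,bearing = 1·196.3 + 4·413.3 = 1849 kN → 0.75 × 1849 = 1390 kN.
Bearing governs: 1390 kN.

1390 kN (bearing governs)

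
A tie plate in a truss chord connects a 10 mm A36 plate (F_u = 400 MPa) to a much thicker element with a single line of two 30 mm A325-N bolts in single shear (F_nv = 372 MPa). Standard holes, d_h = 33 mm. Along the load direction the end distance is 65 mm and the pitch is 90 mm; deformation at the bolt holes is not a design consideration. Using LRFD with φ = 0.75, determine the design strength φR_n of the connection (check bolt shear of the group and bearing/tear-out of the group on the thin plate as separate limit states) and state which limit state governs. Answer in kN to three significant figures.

394 kN (bolt shear governs)

Bolt shear: A_b = π·30²/4 = 706.9 mm²; R_n = 372 × 706.9 × 2 × 1 / 1000 = 525.9 kN → 0.75 × 525.9 = 394 kN.
Bearing (1.5 l_c t F_u ≤ 3.0 d t F_u): upper limit = 3.0·30·10·400 / 1000 = 360 kN.
  Edge l_c = 65 − 33/2 = 48.5 → r_n = 291 kN; interior l_c = 90 − 33 = 57 → r_n = 342 kN.
  R_n,bearing = 1·291 + 1·342 = 633 kN → 0.75 × 633 = 475 kN.
Bolt shear governs: 394 kN.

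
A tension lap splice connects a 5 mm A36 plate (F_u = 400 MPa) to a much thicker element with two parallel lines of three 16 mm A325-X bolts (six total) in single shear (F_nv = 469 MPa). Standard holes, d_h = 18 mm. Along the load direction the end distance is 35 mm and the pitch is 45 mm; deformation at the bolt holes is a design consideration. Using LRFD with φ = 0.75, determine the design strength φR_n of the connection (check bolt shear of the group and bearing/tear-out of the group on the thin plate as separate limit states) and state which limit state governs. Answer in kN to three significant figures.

Bolt shear: A_b = π·16²/4 = 201.1 mm²; R_n = 469 × 201.1 × 6 × 1 / 1000 = 565.8 kN → 0.75 × 565.8 = 424 kN.
Bearing (1.2 l_c t F_u ≤ 2.4 d t F_u): upper limit = 2.4·16·5·400 / 1000 = 76.8 kN.
  Edge l_c = 35 − 18/2 = 26 → r_n = 62.4 kN; interior l_c = 45 − 18 = 27 → r_n = 64.8 kN.
  R_n,bearing = 2·62.4 + 4·64.8 = 384 kN → 0.75 × 384 = 288 kN.
Bearing governs: 288 kN.

288 kN (bearing governs)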